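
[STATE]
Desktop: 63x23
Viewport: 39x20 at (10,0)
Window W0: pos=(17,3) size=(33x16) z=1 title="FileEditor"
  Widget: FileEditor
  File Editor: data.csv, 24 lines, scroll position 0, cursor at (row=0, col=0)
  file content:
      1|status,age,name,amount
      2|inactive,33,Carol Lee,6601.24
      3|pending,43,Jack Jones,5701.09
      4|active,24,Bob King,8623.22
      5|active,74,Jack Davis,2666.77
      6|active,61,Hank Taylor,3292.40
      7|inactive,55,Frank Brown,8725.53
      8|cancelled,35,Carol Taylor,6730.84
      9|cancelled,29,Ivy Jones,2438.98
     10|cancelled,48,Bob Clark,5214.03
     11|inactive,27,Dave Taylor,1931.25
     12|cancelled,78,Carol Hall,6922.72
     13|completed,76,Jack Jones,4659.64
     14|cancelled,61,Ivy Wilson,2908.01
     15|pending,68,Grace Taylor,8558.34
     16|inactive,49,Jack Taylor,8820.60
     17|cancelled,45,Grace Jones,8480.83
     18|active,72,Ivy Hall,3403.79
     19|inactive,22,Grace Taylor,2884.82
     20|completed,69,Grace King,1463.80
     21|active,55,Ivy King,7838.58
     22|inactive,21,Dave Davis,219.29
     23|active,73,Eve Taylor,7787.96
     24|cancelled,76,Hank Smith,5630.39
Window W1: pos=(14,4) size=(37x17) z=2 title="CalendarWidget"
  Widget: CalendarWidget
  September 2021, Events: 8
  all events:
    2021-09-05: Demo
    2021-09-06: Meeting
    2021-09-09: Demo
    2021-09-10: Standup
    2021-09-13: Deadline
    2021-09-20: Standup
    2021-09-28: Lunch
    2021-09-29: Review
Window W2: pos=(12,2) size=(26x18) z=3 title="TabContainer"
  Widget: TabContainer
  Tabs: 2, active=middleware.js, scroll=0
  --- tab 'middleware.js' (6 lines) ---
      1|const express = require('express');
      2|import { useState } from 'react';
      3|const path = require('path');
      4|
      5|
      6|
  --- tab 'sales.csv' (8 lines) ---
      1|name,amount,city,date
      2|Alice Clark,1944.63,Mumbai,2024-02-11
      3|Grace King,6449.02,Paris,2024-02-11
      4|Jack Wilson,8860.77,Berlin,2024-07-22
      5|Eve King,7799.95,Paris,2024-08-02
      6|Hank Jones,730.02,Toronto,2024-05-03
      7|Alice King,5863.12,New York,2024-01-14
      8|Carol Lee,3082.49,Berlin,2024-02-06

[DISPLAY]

                                       
                                       
  ┏━━━━━━━━━━━━━━━━━━━━━━━━┓           
  ┃ TabContainer           ┃━━━━━━━━━━━
  ┠────────────────────────┨━━━━━━━━━━━
  ┃[middleware.js]│ sales.c┃           
  ┃────────────────────────┃───────────
  ┃const express = require(┃21         
  ┃import { useState } from┃           
  ┃const path = require('pa┃           
  ┃                        ┃           
  ┃                        ┃           
  ┃                        ┃           
  ┃                        ┃           
  ┃                        ┃           
  ┃                        ┃           
  ┃                        ┃           
  ┃                        ┃           
  ┃                        ┃           
  ┗━━━━━━━━━━━━━━━━━━━━━━━━┛           


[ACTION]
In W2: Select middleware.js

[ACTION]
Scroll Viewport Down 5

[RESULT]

  ┃ TabContainer           ┃━━━━━━━━━━━
  ┠────────────────────────┨━━━━━━━━━━━
  ┃[middleware.js]│ sales.c┃           
  ┃────────────────────────┃───────────
  ┃const express = require(┃21         
  ┃import { useState } from┃           
  ┃const path = require('pa┃           
  ┃                        ┃           
  ┃                        ┃           
  ┃                        ┃           
  ┃                        ┃           
  ┃                        ┃           
  ┃                        ┃           
  ┃                        ┃           
  ┃                        ┃           
  ┃                        ┃           
  ┗━━━━━━━━━━━━━━━━━━━━━━━━┛           
    ┗━━━━━━━━━━━━━━━━━━━━━━━━━━━━━━━━━━
                                       
                                       


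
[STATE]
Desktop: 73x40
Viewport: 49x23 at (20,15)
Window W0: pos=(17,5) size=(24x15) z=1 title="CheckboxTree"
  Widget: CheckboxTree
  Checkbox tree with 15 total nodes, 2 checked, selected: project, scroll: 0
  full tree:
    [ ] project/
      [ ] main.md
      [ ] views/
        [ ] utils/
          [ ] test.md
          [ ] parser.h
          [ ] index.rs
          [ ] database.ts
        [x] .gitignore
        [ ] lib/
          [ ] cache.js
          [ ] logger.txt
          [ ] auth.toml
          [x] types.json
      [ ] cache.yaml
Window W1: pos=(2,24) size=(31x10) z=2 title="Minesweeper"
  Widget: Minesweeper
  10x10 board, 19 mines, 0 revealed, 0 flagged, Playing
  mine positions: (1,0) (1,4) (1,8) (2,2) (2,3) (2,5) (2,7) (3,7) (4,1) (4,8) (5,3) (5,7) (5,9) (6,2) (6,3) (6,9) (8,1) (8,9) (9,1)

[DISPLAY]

     [ ] database.ts┃                            
   [x] .gitignore   ┃                            
   [-] lib/         ┃                            
     [ ] cache.js   ┃                            
━━━━━━━━━━━━━━━━━━━━┛                            
                                                 
                                                 
                                                 
                                                 
━━━━━━━━━━━━┓                                    
            ┃                                    
────────────┨                                    
            ┃                                    
            ┃                                    
            ┃                                    
            ┃                                    
            ┃                                    
            ┃                                    
━━━━━━━━━━━━┛                                    
                                                 
                                                 
                                                 
                                                 


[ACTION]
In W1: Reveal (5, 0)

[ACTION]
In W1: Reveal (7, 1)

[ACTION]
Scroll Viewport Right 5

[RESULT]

 [ ] database.ts┃                                
x] .gitignore   ┃                                
-] lib/         ┃                                
 [ ] cache.js   ┃                                
━━━━━━━━━━━━━━━━┛                                
                                                 
                                                 
                                                 
                                                 
━━━━━━━━┓                                        
        ┃                                        
────────┨                                        
        ┃                                        
        ┃                                        
        ┃                                        
        ┃                                        
        ┃                                        
        ┃                                        
━━━━━━━━┛                                        
                                                 
                                                 
                                                 
                                                 


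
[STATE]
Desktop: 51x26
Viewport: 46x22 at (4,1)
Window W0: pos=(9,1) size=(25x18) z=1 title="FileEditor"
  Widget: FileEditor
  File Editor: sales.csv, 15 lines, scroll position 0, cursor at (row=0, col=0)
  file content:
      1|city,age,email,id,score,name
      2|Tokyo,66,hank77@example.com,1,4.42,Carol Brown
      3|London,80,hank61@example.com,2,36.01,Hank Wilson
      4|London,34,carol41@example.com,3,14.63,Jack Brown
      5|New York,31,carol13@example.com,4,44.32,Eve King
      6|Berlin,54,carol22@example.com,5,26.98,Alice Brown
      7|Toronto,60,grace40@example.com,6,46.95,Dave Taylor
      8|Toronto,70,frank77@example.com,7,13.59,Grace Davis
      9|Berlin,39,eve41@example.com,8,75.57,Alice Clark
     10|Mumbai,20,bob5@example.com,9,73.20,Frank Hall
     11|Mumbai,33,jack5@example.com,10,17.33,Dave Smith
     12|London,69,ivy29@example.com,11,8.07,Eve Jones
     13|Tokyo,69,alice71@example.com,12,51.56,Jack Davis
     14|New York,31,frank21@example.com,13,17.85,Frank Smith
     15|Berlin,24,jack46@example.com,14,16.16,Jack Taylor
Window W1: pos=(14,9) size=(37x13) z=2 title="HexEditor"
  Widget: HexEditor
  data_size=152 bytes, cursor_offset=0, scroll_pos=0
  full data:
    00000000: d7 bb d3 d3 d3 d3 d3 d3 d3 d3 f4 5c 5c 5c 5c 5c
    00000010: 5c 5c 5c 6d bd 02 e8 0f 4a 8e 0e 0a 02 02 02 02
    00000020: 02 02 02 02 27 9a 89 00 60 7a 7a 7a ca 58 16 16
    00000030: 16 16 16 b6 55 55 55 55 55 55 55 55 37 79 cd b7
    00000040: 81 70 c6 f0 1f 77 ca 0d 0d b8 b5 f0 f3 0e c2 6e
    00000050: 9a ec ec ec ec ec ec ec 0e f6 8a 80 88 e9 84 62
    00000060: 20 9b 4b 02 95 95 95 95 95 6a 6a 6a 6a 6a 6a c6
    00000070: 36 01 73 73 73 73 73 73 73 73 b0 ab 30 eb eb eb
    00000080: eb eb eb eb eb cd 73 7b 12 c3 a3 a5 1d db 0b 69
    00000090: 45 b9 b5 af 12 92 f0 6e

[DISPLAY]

     ┏━━━━━━━━━━━━━━━━━━━━━━━┓                
     ┃ FileEditor            ┃                
     ┠───────────────────────┨                
     ┃█ity,age,email,id,scor▲┃                
     ┃Tokyo,66,hank77@exampl█┃                
     ┃London,80,hank61@examp░┃                
     ┃London,34,carol41@exam░┃                
     ┃New York,31,carol13@ex░┃                
     ┃Berl┏━━━━━━━━━━━━━━━━━━━━━━━━━━━━━━━━━━━
     ┃Toro┃ HexEditor                         
     ┃Toro┠───────────────────────────────────
     ┃Berl┃00000000  D7 bb d3 d3 d3 d3 d3 d3  
     ┃Mumb┃00000010  5c 5c 5c 6d bd 02 e8 0f  
     ┃Mumb┃00000020  02 02 02 02 27 9a 89 00  
     ┃Lond┃00000030  16 16 16 b6 55 55 55 55  
     ┃Toky┃00000040  81 70 c6 f0 1f 77 ca 0d  
     ┃New ┃00000050  9a ec ec ec ec ec ec ec  
     ┗━━━━┃00000060  20 9b 4b 02 95 95 95 95  
          ┃00000070  36 01 73 73 73 73 73 73  
          ┃00000080  eb eb eb eb eb cd 73 7b  
          ┗━━━━━━━━━━━━━━━━━━━━━━━━━━━━━━━━━━━
                                              


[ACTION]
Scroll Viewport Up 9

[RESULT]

                                              
     ┏━━━━━━━━━━━━━━━━━━━━━━━┓                
     ┃ FileEditor            ┃                
     ┠───────────────────────┨                
     ┃█ity,age,email,id,scor▲┃                
     ┃Tokyo,66,hank77@exampl█┃                
     ┃London,80,hank61@examp░┃                
     ┃London,34,carol41@exam░┃                
     ┃New York,31,carol13@ex░┃                
     ┃Berl┏━━━━━━━━━━━━━━━━━━━━━━━━━━━━━━━━━━━
     ┃Toro┃ HexEditor                         
     ┃Toro┠───────────────────────────────────
     ┃Berl┃00000000  D7 bb d3 d3 d3 d3 d3 d3  
     ┃Mumb┃00000010  5c 5c 5c 6d bd 02 e8 0f  
     ┃Mumb┃00000020  02 02 02 02 27 9a 89 00  
     ┃Lond┃00000030  16 16 16 b6 55 55 55 55  
     ┃Toky┃00000040  81 70 c6 f0 1f 77 ca 0d  
     ┃New ┃00000050  9a ec ec ec ec ec ec ec  
     ┗━━━━┃00000060  20 9b 4b 02 95 95 95 95  
          ┃00000070  36 01 73 73 73 73 73 73  
          ┃00000080  eb eb eb eb eb cd 73 7b  
          ┗━━━━━━━━━━━━━━━━━━━━━━━━━━━━━━━━━━━


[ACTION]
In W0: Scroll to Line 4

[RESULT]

                                              
     ┏━━━━━━━━━━━━━━━━━━━━━━━┓                
     ┃ FileEditor            ┃                
     ┠───────────────────────┨                
     ┃Tokyo,66,hank77@exampl▲┃                
     ┃London,80,hank61@examp░┃                
     ┃London,34,carol41@exam░┃                
     ┃New York,31,carol13@ex░┃                
     ┃Berlin,54,carol22@exam░┃                
     ┃Toro┏━━━━━━━━━━━━━━━━━━━━━━━━━━━━━━━━━━━
     ┃Toro┃ HexEditor                         
     ┃Berl┠───────────────────────────────────
     ┃Mumb┃00000000  D7 bb d3 d3 d3 d3 d3 d3  
     ┃Mumb┃00000010  5c 5c 5c 6d bd 02 e8 0f  
     ┃Lond┃00000020  02 02 02 02 27 9a 89 00  
     ┃Toky┃00000030  16 16 16 b6 55 55 55 55  
     ┃New ┃00000040  81 70 c6 f0 1f 77 ca 0d  
     ┃Berl┃00000050  9a ec ec ec ec ec ec ec  
     ┗━━━━┃00000060  20 9b 4b 02 95 95 95 95  
          ┃00000070  36 01 73 73 73 73 73 73  
          ┃00000080  eb eb eb eb eb cd 73 7b  
          ┗━━━━━━━━━━━━━━━━━━━━━━━━━━━━━━━━━━━


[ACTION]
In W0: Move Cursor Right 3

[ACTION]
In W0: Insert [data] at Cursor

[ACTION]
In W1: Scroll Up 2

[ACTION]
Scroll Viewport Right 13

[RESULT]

                                              
    ┏━━━━━━━━━━━━━━━━━━━━━━━┓                 
    ┃ FileEditor            ┃                 
    ┠───────────────────────┨                 
    ┃Tokyo,66,hank77@exampl▲┃                 
    ┃London,80,hank61@examp░┃                 
    ┃London,34,carol41@exam░┃                 
    ┃New York,31,carol13@ex░┃                 
    ┃Berlin,54,carol22@exam░┃                 
    ┃Toro┏━━━━━━━━━━━━━━━━━━━━━━━━━━━━━━━━━━━┓
    ┃Toro┃ HexEditor                         ┃
    ┃Berl┠───────────────────────────────────┨
    ┃Mumb┃00000000  D7 bb d3 d3 d3 d3 d3 d3  ┃
    ┃Mumb┃00000010  5c 5c 5c 6d bd 02 e8 0f  ┃
    ┃Lond┃00000020  02 02 02 02 27 9a 89 00  ┃
    ┃Toky┃00000030  16 16 16 b6 55 55 55 55  ┃
    ┃New ┃00000040  81 70 c6 f0 1f 77 ca 0d  ┃
    ┃Berl┃00000050  9a ec ec ec ec ec ec ec  ┃
    ┗━━━━┃00000060  20 9b 4b 02 95 95 95 95  ┃
         ┃00000070  36 01 73 73 73 73 73 73  ┃
         ┃00000080  eb eb eb eb eb cd 73 7b  ┃
         ┗━━━━━━━━━━━━━━━━━━━━━━━━━━━━━━━━━━━┛


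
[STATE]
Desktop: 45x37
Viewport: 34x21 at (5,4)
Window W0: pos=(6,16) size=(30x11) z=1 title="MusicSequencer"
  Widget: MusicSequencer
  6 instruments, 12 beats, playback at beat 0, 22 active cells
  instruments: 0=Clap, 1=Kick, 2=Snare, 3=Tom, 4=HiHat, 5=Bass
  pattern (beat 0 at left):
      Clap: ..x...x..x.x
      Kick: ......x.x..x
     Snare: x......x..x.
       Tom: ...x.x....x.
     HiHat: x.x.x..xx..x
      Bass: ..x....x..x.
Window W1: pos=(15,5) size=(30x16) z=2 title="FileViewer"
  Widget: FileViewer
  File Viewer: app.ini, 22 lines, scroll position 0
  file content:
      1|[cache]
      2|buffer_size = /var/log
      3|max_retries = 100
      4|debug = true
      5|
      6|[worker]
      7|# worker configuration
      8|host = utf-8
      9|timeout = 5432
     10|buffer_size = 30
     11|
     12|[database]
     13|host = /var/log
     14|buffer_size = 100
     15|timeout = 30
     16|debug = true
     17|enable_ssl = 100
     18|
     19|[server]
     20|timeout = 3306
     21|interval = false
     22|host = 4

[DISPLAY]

                                  
          ┏━━━━━━━━━━━━━━━━━━━━━━━
          ┃ FileViewer            
          ┠───────────────────────
          ┃[cache]                
          ┃buffer_size = /var/log 
          ┃max_retries = 100      
          ┃debug = true           
          ┃                       
          ┃[worker]               
          ┃# worker configuration 
          ┃host = utf-8           
 ┏━━━━━━━━┃timeout = 5432         
 ┃ MusicSe┃buffer_size = 30       
 ┠────────┃                       
 ┃      ▼1┃[database]             
 ┃  Clap··┗━━━━━━━━━━━━━━━━━━━━━━━
 ┃  Kick······█·█··█          ┃   
 ┃ Snare█······█··█·          ┃   
 ┃   Tom···█·█····█·          ┃   
 ┃ HiHat█·█·█··██··█          ┃   


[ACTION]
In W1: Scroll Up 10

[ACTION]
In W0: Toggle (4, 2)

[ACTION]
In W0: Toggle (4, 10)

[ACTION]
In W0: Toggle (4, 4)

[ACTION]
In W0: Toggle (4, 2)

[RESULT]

                                  
          ┏━━━━━━━━━━━━━━━━━━━━━━━
          ┃ FileViewer            
          ┠───────────────────────
          ┃[cache]                
          ┃buffer_size = /var/log 
          ┃max_retries = 100      
          ┃debug = true           
          ┃                       
          ┃[worker]               
          ┃# worker configuration 
          ┃host = utf-8           
 ┏━━━━━━━━┃timeout = 5432         
 ┃ MusicSe┃buffer_size = 30       
 ┠────────┃                       
 ┃      ▼1┃[database]             
 ┃  Clap··┗━━━━━━━━━━━━━━━━━━━━━━━
 ┃  Kick······█·█··█          ┃   
 ┃ Snare█······█··█·          ┃   
 ┃   Tom···█·█····█·          ┃   
 ┃ HiHat█·█····██·██          ┃   


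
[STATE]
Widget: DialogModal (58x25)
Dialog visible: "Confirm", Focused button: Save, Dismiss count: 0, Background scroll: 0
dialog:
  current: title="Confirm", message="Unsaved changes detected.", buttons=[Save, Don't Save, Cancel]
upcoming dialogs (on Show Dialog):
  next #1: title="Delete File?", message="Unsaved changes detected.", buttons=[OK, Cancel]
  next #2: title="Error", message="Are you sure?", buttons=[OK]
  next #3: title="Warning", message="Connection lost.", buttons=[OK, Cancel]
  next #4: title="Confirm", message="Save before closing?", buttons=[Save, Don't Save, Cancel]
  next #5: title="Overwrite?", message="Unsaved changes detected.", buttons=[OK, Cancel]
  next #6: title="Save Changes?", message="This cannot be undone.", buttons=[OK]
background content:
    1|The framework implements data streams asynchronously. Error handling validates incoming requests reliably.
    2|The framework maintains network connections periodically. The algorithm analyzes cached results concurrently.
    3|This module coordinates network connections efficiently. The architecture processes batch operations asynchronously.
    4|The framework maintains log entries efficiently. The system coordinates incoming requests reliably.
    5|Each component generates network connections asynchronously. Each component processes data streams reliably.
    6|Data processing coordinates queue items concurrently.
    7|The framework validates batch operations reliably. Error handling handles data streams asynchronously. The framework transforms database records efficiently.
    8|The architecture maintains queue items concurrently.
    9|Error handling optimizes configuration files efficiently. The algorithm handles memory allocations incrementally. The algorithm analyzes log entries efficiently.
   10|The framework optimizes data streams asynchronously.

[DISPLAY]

The framework implements data streams asynchronously. Erro
The framework maintains network connections periodically. 
This module coordinates network connections efficiently. T
The framework maintains log entries efficiently. The syste
Each component generates network connections asynchronousl
Data processing coordinates queue items concurrently.     
The framework validates batch operations reliably. Error h
The architecture maintains queue items concurrently.      
Error handling optimizes configuration files efficiently. 
The framework optimizes data streams asynchronously.      
             ┌──────────────────────────────┐             
             │           Confirm            │             
             │  Unsaved changes detected.   │             
             │ [Save]  Don't Save   Cancel  │             
             └──────────────────────────────┘             
                                                          
                                                          
                                                          
                                                          
                                                          
                                                          
                                                          
                                                          
                                                          
                                                          


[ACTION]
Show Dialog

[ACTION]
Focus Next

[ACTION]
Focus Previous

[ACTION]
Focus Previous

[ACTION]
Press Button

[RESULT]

The framework implements data streams asynchronously. Erro
The framework maintains network connections periodically. 
This module coordinates network connections efficiently. T
The framework maintains log entries efficiently. The syste
Each component generates network connections asynchronousl
Data processing coordinates queue items concurrently.     
The framework validates batch operations reliably. Error h
The architecture maintains queue items concurrently.      
Error handling optimizes configuration files efficiently. 
The framework optimizes data streams asynchronously.      
                                                          
                                                          
                                                          
                                                          
                                                          
                                                          
                                                          
                                                          
                                                          
                                                          
                                                          
                                                          
                                                          
                                                          
                                                          


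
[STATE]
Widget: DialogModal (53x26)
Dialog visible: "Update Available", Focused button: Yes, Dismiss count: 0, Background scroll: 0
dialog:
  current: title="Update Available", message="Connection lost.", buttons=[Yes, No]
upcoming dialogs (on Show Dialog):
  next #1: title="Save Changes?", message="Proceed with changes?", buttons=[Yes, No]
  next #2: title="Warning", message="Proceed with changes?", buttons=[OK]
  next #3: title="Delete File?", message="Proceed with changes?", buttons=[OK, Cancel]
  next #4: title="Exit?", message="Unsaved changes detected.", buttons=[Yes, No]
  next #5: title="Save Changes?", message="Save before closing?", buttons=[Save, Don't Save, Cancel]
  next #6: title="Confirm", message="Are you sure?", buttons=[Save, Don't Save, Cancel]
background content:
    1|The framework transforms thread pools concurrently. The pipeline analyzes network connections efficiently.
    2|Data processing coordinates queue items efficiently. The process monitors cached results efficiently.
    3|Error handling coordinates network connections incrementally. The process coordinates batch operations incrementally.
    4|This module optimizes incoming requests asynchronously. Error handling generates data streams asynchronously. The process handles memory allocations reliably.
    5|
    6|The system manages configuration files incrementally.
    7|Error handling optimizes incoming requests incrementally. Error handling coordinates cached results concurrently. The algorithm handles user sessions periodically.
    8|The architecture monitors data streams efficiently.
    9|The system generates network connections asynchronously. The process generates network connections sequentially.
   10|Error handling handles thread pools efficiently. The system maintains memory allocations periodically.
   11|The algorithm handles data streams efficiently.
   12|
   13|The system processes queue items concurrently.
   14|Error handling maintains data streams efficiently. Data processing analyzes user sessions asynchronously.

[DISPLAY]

The framework transforms thread pools concurrently. T
Data processing coordinates queue items efficiently. 
Error handling coordinates network connections increm
This module optimizes incoming requests asynchronousl
                                                     
The system manages configuration files incrementally.
Error handling optimizes incoming requests incrementa
The architecture monitors data streams efficiently.  
The system generates network connections asynchronous
Error handling handles thread pools efficiently. The 
The algorithm ha┌──────────────────┐fficiently.      
                │ Update Available │                 
The system proce│ Connection lost. │currently.       
Error handling m│    [Yes]  No     │s efficiently. Da
                └──────────────────┘                 
                                                     
                                                     
                                                     
                                                     
                                                     
                                                     
                                                     
                                                     
                                                     
                                                     
                                                     


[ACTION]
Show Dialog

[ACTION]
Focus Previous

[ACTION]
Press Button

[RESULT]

The framework transforms thread pools concurrently. T
Data processing coordinates queue items efficiently. 
Error handling coordinates network connections increm
This module optimizes incoming requests asynchronousl
                                                     
The system manages configuration files incrementally.
Error handling optimizes incoming requests incrementa
The architecture monitors data streams efficiently.  
The system generates network connections asynchronous
Error handling handles thread pools efficiently. The 
The algorithm handles data streams efficiently.      
                                                     
The system processes queue items concurrently.       
Error handling maintains data streams efficiently. Da
                                                     
                                                     
                                                     
                                                     
                                                     
                                                     
                                                     
                                                     
                                                     
                                                     
                                                     
                                                     


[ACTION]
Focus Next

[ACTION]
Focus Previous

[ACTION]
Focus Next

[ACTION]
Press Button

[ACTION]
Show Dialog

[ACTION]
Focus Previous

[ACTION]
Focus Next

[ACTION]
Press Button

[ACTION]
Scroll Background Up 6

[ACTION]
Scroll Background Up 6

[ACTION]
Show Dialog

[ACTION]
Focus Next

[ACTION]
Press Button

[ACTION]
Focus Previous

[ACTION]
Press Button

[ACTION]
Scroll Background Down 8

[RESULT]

The system generates network connections asynchronous
Error handling handles thread pools efficiently. The 
The algorithm handles data streams efficiently.      
                                                     
The system processes queue items concurrently.       
Error handling maintains data streams efficiently. Da
                                                     
                                                     
                                                     
                                                     
                                                     
                                                     
                                                     
                                                     
                                                     
                                                     
                                                     
                                                     
                                                     
                                                     
                                                     
                                                     
                                                     
                                                     
                                                     
                                                     


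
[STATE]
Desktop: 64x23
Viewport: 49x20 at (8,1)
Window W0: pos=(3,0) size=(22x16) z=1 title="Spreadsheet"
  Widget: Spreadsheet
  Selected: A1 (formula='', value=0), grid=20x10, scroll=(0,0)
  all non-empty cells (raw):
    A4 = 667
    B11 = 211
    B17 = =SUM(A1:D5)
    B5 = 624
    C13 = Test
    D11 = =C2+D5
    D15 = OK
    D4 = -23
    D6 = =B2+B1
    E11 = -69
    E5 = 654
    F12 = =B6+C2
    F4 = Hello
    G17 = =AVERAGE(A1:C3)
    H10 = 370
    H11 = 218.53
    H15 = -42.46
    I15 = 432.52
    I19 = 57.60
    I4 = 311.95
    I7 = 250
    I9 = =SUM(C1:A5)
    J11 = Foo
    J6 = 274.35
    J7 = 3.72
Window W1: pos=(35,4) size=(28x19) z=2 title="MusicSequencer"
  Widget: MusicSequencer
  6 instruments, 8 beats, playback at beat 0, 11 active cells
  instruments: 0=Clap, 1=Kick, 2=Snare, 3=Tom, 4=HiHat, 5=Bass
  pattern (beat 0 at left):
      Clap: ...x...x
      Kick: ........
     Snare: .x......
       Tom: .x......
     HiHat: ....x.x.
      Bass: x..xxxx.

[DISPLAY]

eadsheet        ┃                                
────────────────┨                                
                ┃                                
   A       B    ┃          ┏━━━━━━━━━━━━━━━━━━━━━
----------------┃          ┃ MusicSequencer      
     [0]       0┃          ┠─────────────────────
       0       0┃          ┃      ▼1234567       
       0       0┃          ┃  Clap···█···█       
     667       0┃          ┃  Kick········       
       0     624┃          ┃ Snare·█······       
       0       0┃          ┃   Tom·█······       
       0       0┃          ┃ HiHat····█·█·       
       0       0┃          ┃  Bass█··████·       
       0       0┃          ┃                     
━━━━━━━━━━━━━━━━┛          ┃                     
                           ┃                     
                           ┃                     
                           ┃                     
                           ┃                     
                           ┃                     


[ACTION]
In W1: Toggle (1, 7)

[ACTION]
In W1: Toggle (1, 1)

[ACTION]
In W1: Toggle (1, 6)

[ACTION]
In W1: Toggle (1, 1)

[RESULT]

eadsheet        ┃                                
────────────────┨                                
                ┃                                
   A       B    ┃          ┏━━━━━━━━━━━━━━━━━━━━━
----------------┃          ┃ MusicSequencer      
     [0]       0┃          ┠─────────────────────
       0       0┃          ┃      ▼1234567       
       0       0┃          ┃  Clap···█···█       
     667       0┃          ┃  Kick······██       
       0     624┃          ┃ Snare·█······       
       0       0┃          ┃   Tom·█······       
       0       0┃          ┃ HiHat····█·█·       
       0       0┃          ┃  Bass█··████·       
       0       0┃          ┃                     
━━━━━━━━━━━━━━━━┛          ┃                     
                           ┃                     
                           ┃                     
                           ┃                     
                           ┃                     
                           ┃                     


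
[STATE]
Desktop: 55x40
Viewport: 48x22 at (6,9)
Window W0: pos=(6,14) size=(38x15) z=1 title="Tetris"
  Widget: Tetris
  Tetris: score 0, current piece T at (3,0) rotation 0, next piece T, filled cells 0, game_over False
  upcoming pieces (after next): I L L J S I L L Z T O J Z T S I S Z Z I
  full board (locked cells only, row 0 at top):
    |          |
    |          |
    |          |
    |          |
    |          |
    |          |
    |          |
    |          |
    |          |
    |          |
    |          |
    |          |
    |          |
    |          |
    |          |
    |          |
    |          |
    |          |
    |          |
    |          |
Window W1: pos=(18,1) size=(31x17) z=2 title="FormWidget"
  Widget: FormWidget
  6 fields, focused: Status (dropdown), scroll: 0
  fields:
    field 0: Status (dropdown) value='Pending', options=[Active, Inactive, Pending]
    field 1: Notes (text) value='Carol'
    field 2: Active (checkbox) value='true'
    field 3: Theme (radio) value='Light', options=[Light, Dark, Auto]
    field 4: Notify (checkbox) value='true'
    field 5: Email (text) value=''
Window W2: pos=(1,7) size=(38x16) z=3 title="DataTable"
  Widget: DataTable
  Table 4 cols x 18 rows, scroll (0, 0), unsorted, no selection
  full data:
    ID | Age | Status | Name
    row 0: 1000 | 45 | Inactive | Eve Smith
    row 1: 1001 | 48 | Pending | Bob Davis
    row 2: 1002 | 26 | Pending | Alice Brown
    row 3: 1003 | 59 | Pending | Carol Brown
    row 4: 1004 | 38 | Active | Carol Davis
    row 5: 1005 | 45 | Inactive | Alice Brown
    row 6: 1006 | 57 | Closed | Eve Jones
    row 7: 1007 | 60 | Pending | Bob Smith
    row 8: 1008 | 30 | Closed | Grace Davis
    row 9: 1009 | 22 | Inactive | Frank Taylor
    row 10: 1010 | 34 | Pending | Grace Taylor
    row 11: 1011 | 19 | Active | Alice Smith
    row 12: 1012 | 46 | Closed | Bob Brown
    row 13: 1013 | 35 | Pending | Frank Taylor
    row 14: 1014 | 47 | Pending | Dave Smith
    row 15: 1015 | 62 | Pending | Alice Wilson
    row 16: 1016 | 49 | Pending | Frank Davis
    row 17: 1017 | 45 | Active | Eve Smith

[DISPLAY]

────────────────────────────────┨        ]┃     
│Age│Status  │Name              ┃         ┃     
┼───┼────────┼────────────      ┃         ┃     
│45 │Inactive│Eve Smith         ┃         ┃     
│48 │Pending │Bob Davis         ┃         ┃     
│26 │Pending │Alice Brown       ┃         ┃     
│59 │Pending │Carol Brown       ┃         ┃     
│38 │Active  │Carol Davis       ┃         ┃     
│45 │Inactive│Alice Brown       ┃━━━━━━━━━┛     
│57 │Closed  │Eve Jones         ┃    ┃          
│60 │Pending │Bob Smith         ┃    ┃          
│30 │Closed  │Grace Davis       ┃    ┃          
│22 │Inactive│Frank Taylor      ┃    ┃          
━━━━━━━━━━━━━━━━━━━━━━━━━━━━━━━━┛    ┃          
┃          │Score:                   ┃          
┃          │0                        ┃          
┃          │                         ┃          
┃          │                         ┃          
┃          │                         ┃          
┗━━━━━━━━━━━━━━━━━━━━━━━━━━━━━━━━━━━━┛          
                                                
                                                


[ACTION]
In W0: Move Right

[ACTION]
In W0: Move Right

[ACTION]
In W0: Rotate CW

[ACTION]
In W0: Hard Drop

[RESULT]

────────────────────────────────┨        ]┃     
│Age│Status  │Name              ┃         ┃     
┼───┼────────┼────────────      ┃         ┃     
│45 │Inactive│Eve Smith         ┃         ┃     
│48 │Pending │Bob Davis         ┃         ┃     
│26 │Pending │Alice Brown       ┃         ┃     
│59 │Pending │Carol Brown       ┃         ┃     
│38 │Active  │Carol Davis       ┃         ┃     
│45 │Inactive│Alice Brown       ┃━━━━━━━━━┛     
│57 │Closed  │Eve Jones         ┃    ┃          
│60 │Pending │Bob Smith         ┃    ┃          
│30 │Closed  │Grace Davis       ┃    ┃          
│22 │Inactive│Frank Taylor      ┃    ┃          
━━━━━━━━━━━━━━━━━━━━━━━━━━━━━━━━┛    ┃          
┃          │Score:                   ┃          
┃          │0                        ┃          
┃     ▒    │                         ┃          
┃     ▒▒   │                         ┃          
┃     ▒    │                         ┃          
┗━━━━━━━━━━━━━━━━━━━━━━━━━━━━━━━━━━━━┛          
                                                
                                                


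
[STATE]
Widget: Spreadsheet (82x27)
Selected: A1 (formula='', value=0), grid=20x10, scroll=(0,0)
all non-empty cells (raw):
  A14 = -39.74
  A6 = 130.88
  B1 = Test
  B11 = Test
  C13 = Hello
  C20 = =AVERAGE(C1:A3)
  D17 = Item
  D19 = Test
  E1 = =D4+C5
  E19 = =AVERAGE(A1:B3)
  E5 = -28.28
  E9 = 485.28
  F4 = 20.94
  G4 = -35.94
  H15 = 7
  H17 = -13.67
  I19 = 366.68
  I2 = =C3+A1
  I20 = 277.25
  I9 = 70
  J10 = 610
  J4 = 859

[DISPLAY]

A1:                                                                               
       A       B       C       D       E       F       G       H       I       J  
----------------------------------------------------------------------------------
  1      [0]Test           0       0       0       0       0       0       0      
  2        0       0       0       0       0       0       0       0       0      
  3        0       0       0       0       0       0       0       0       0      
  4        0       0       0       0       0   20.94  -35.94       0       0     8
  5        0       0       0       0  -28.28       0       0       0       0      
  6   130.88       0       0       0       0       0       0       0       0      
  7        0       0       0       0       0       0       0       0       0      
  8        0       0       0       0       0       0       0       0       0      
  9        0       0       0       0  485.28       0       0       0      70      
 10        0       0       0       0       0       0       0       0       0     6
 11        0Test           0       0       0       0       0       0       0      
 12        0       0       0       0       0       0       0       0       0      
 13        0       0Hello          0       0       0       0       0       0      
 14   -39.74       0       0       0       0       0       0       0       0      
 15        0       0       0       0       0       0       0       7       0      
 16        0       0       0       0       0       0       0       0       0      
 17        0       0       0Item           0       0       0  -13.67       0      
 18        0       0       0       0       0       0       0       0       0      
 19        0       0       0Test           0       0       0       0  366.68      
 20        0       0       0       0       0       0       0       0  277.25      
                                                                                  
                                                                                  
                                                                                  
                                                                                  


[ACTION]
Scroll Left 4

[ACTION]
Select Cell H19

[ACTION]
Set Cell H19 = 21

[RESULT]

H19: 21                                                                           
       A       B       C       D       E       F       G       H       I       J  
----------------------------------------------------------------------------------
  1        0Test           0       0       0       0       0       0       0      
  2        0       0       0       0       0       0       0       0       0      
  3        0       0       0       0       0       0       0       0       0      
  4        0       0       0       0       0   20.94  -35.94       0       0     8
  5        0       0       0       0  -28.28       0       0       0       0      
  6   130.88       0       0       0       0       0       0       0       0      
  7        0       0       0       0       0       0       0       0       0      
  8        0       0       0       0       0       0       0       0       0      
  9        0       0       0       0  485.28       0       0       0      70      
 10        0       0       0       0       0       0       0       0       0     6
 11        0Test           0       0       0       0       0       0       0      
 12        0       0       0       0       0       0       0       0       0      
 13        0       0Hello          0       0       0       0       0       0      
 14   -39.74       0       0       0       0       0       0       0       0      
 15        0       0       0       0       0       0       0       7       0      
 16        0       0       0       0       0       0       0       0       0      
 17        0       0       0Item           0       0       0  -13.67       0      
 18        0       0       0       0       0       0       0       0       0      
 19        0       0       0Test           0       0       0    [21]  366.68      
 20        0       0       0       0       0       0       0       0  277.25      
                                                                                  
                                                                                  
                                                                                  
                                                                                  


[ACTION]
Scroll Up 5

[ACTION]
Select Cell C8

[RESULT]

C8:                                                                               
       A       B       C       D       E       F       G       H       I       J  
----------------------------------------------------------------------------------
  1        0Test           0       0       0       0       0       0       0      
  2        0       0       0       0       0       0       0       0       0      
  3        0       0       0       0       0       0       0       0       0      
  4        0       0       0       0       0   20.94  -35.94       0       0     8
  5        0       0       0       0  -28.28       0       0       0       0      
  6   130.88       0       0       0       0       0       0       0       0      
  7        0       0       0       0       0       0       0       0       0      
  8        0       0     [0]       0       0       0       0       0       0      
  9        0       0       0       0  485.28       0       0       0      70      
 10        0       0       0       0       0       0       0       0       0     6
 11        0Test           0       0       0       0       0       0       0      
 12        0       0       0       0       0       0       0       0       0      
 13        0       0Hello          0       0       0       0       0       0      
 14   -39.74       0       0       0       0       0       0       0       0      
 15        0       0       0       0       0       0       0       7       0      
 16        0       0       0       0       0       0       0       0       0      
 17        0       0       0Item           0       0       0  -13.67       0      
 18        0       0       0       0       0       0       0       0       0      
 19        0       0       0Test           0       0       0      21  366.68      
 20        0       0       0       0       0       0       0       0  277.25      
                                                                                  
                                                                                  
                                                                                  
                                                                                  
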